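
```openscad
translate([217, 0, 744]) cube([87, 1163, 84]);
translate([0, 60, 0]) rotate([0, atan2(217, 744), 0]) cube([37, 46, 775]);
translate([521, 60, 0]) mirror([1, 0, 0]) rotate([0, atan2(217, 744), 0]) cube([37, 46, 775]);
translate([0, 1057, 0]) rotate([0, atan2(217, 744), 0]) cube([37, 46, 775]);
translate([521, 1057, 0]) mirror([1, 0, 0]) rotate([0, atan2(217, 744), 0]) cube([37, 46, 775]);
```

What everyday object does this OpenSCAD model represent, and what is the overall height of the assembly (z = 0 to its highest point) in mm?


A sawhorse. The overall height is 828 mm.

A beam across two mirrored pairs of raked legs — a sawhorse. The beam's underside is at z = 744 (matching the legs' vertical rise in atan2(217, 744)) and the beam is 84 mm tall, so its top is at 744 + 84 = 828 mm. The raked legs top out at the beam's underside, so that is the highest point.


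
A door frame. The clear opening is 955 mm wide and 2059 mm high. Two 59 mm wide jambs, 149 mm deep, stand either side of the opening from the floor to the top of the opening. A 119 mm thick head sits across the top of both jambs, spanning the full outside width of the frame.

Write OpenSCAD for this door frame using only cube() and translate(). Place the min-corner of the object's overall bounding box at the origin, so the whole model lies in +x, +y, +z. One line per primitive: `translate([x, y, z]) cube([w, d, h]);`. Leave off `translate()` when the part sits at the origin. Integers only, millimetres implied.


cube([59, 149, 2059]);
translate([1014, 0, 0]) cube([59, 149, 2059]);
translate([0, 0, 2059]) cube([1073, 149, 119]);


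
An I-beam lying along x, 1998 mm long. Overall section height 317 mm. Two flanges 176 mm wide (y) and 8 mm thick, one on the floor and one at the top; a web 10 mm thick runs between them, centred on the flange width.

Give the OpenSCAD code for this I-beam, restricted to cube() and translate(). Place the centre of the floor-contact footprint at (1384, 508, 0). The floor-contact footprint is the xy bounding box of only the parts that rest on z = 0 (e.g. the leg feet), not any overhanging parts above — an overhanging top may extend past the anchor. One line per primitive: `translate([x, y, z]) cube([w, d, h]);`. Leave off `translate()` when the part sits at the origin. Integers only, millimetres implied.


translate([385, 420, 0]) cube([1998, 176, 8]);
translate([385, 503, 8]) cube([1998, 10, 301]);
translate([385, 420, 309]) cube([1998, 176, 8]);


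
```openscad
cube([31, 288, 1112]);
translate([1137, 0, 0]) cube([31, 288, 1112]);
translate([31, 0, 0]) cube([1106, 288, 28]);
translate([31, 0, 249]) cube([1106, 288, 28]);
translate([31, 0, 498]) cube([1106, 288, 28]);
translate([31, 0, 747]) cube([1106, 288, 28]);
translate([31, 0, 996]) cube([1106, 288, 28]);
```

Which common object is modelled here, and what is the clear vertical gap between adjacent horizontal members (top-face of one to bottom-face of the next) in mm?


A bookshelf. The clear shelf gap is 221 mm.

Two tall side panels with 5 horizontal boards between them — a bookshelf. The first two shelf undersides are at z = 0 and z = 249; with shelf thickness 28, the clear gap is 249 − 0 − 28 = 221 mm.


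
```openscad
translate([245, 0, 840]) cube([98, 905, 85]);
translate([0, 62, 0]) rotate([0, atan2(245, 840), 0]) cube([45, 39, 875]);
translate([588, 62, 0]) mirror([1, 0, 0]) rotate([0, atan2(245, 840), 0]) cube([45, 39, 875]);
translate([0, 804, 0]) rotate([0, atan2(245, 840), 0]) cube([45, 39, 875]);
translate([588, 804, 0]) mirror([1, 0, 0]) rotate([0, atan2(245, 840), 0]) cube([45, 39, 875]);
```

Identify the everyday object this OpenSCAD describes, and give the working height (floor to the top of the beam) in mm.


A sawhorse. The overall height is 925 mm.

A beam across two mirrored pairs of raked legs — a sawhorse. The beam's underside is at z = 840 (matching the legs' vertical rise in atan2(245, 840)) and the beam is 85 mm tall, so its top is at 840 + 85 = 925 mm. The raked legs top out at the beam's underside, so that is the highest point.


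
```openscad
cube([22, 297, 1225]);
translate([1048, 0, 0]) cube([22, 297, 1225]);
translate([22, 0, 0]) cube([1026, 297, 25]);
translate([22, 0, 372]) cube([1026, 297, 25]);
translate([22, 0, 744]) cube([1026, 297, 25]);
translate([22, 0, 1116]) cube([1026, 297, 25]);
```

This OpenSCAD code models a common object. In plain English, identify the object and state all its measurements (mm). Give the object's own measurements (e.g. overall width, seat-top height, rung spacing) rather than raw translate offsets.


An open bookshelf. Two side panels, each 22 mm thick, 297 mm deep and 1225 mm tall, stand 1070 mm apart (outside-to-outside). Between them sit 4 shelves, each 25 mm thick and 297 mm deep, spanning the full gap between the sides. The bottom shelf rests on the floor (its underside at z = 0) and the clear gap between one shelf's top and the next shelf's underside is 347 mm.


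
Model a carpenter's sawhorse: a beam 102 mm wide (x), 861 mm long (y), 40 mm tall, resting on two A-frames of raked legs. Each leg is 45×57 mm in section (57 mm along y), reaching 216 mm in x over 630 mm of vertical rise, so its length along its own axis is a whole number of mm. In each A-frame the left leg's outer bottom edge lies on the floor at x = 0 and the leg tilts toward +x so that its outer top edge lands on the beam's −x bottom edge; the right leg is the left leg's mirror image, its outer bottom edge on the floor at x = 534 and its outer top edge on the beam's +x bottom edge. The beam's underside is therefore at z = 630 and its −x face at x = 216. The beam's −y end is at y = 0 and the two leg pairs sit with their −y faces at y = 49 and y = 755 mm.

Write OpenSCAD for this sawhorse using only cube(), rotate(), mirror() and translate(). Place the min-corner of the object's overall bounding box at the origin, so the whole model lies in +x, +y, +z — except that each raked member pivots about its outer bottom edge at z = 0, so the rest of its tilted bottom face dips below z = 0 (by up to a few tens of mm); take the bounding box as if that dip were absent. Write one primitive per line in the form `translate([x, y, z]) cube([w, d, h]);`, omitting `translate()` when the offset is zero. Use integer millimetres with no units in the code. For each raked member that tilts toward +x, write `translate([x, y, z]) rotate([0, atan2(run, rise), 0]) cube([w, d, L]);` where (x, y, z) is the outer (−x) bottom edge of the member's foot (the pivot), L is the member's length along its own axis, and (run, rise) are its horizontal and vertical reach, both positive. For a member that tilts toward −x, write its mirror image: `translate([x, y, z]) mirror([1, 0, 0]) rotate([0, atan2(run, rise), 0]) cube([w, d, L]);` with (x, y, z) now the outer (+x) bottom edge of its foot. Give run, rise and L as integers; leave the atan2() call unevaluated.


translate([216, 0, 630]) cube([102, 861, 40]);
translate([0, 49, 0]) rotate([0, atan2(216, 630), 0]) cube([45, 57, 666]);
translate([534, 49, 0]) mirror([1, 0, 0]) rotate([0, atan2(216, 630), 0]) cube([45, 57, 666]);
translate([0, 755, 0]) rotate([0, atan2(216, 630), 0]) cube([45, 57, 666]);
translate([534, 755, 0]) mirror([1, 0, 0]) rotate([0, atan2(216, 630), 0]) cube([45, 57, 666]);


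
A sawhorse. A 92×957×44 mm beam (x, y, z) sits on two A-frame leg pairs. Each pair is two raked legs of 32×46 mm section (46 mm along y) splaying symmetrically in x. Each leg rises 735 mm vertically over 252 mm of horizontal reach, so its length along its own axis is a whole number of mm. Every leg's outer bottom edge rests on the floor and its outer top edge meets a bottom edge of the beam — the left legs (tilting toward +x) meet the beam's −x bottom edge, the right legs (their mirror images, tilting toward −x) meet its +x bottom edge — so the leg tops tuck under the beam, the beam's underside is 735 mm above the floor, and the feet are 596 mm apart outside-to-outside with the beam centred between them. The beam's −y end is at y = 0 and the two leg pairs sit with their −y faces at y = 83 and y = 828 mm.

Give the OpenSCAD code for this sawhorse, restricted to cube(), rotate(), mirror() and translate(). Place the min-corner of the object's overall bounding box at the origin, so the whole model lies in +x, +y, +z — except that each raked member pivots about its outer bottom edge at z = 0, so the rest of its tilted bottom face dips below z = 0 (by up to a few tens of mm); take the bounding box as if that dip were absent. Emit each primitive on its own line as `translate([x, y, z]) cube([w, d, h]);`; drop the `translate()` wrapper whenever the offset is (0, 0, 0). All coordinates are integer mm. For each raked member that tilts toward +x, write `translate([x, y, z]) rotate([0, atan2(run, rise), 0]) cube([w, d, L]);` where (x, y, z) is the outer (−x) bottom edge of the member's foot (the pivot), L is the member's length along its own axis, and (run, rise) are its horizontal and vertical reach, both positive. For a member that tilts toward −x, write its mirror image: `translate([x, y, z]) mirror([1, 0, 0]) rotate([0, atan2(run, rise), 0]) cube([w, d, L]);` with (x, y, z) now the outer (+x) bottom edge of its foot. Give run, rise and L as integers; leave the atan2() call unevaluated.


translate([252, 0, 735]) cube([92, 957, 44]);
translate([0, 83, 0]) rotate([0, atan2(252, 735), 0]) cube([32, 46, 777]);
translate([596, 83, 0]) mirror([1, 0, 0]) rotate([0, atan2(252, 735), 0]) cube([32, 46, 777]);
translate([0, 828, 0]) rotate([0, atan2(252, 735), 0]) cube([32, 46, 777]);
translate([596, 828, 0]) mirror([1, 0, 0]) rotate([0, atan2(252, 735), 0]) cube([32, 46, 777]);


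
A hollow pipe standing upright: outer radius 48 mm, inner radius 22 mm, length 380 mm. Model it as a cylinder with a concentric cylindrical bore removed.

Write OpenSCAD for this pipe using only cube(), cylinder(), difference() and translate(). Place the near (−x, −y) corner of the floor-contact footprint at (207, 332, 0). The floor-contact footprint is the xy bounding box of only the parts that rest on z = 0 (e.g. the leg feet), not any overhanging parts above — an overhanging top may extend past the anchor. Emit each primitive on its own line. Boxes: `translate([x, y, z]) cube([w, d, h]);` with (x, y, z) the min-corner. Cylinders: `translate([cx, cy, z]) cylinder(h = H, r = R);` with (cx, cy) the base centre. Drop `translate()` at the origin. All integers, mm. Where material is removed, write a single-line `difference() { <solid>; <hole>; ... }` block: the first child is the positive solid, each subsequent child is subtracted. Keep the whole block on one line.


difference() { translate([255, 380, 0]) cylinder(h = 380, r = 48); translate([255, 380, 0]) cylinder(h = 380, r = 22); }


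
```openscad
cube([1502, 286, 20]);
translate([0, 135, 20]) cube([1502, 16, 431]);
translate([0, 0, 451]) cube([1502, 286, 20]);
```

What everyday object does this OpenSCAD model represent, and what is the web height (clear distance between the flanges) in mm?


An I-beam. The web height is 431 mm.

Two wide flanges with a thin centred web — an I-beam. Overall 471 mm minus two 20 mm flanges gives a web of 471 − 2·20 = 431 mm.


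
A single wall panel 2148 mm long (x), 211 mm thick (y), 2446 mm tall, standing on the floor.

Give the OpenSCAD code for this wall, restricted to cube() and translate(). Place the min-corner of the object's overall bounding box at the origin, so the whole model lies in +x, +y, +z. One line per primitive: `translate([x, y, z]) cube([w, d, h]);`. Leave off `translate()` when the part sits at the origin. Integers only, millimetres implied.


cube([2148, 211, 2446]);


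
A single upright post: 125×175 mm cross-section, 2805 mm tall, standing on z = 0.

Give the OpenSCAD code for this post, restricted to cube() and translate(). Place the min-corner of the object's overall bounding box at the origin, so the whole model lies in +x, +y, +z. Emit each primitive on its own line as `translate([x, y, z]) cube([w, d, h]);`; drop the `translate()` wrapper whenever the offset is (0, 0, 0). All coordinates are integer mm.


cube([125, 175, 2805]);


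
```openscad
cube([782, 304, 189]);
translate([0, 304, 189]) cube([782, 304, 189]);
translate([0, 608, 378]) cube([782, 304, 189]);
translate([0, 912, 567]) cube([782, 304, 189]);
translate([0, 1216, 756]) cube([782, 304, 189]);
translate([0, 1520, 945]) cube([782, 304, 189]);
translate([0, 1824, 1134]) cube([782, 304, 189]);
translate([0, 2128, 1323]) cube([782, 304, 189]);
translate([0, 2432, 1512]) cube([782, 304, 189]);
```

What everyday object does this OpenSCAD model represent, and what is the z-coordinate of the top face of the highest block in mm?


A staircase. The total rise is 1701 mm.

9 identical blocks, each offset up and back from the previous — a staircase. Each step is 189 mm tall and there are 9 of them, so the total rise is 9 × 189 = 1701 mm.


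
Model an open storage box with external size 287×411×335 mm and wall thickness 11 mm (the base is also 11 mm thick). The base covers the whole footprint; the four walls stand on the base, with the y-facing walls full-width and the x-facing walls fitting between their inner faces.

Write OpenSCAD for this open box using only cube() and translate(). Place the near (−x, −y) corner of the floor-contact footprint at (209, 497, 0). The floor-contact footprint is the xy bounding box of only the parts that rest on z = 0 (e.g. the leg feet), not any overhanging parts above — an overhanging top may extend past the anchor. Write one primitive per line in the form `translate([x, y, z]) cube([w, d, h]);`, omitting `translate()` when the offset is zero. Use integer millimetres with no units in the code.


translate([209, 497, 0]) cube([287, 411, 11]);
translate([209, 497, 11]) cube([287, 11, 324]);
translate([209, 897, 11]) cube([287, 11, 324]);
translate([209, 508, 11]) cube([11, 389, 324]);
translate([485, 508, 11]) cube([11, 389, 324]);


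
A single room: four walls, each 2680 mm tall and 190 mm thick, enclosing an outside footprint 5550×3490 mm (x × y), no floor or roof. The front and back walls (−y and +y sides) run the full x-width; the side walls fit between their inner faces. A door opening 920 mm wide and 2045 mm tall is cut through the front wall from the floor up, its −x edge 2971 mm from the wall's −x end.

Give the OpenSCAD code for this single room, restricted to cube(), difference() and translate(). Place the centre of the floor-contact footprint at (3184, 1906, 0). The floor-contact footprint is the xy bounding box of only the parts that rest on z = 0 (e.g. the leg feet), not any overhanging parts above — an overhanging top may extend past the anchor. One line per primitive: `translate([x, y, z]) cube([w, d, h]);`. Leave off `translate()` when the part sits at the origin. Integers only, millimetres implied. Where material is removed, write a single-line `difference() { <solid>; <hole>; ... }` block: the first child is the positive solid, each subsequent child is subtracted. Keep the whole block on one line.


difference() { translate([409, 161, 0]) cube([5550, 190, 2680]); translate([3380, 161, 0]) cube([920, 190, 2045]); }
translate([409, 3461, 0]) cube([5550, 190, 2680]);
translate([409, 351, 0]) cube([190, 3110, 2680]);
translate([5769, 351, 0]) cube([190, 3110, 2680]);


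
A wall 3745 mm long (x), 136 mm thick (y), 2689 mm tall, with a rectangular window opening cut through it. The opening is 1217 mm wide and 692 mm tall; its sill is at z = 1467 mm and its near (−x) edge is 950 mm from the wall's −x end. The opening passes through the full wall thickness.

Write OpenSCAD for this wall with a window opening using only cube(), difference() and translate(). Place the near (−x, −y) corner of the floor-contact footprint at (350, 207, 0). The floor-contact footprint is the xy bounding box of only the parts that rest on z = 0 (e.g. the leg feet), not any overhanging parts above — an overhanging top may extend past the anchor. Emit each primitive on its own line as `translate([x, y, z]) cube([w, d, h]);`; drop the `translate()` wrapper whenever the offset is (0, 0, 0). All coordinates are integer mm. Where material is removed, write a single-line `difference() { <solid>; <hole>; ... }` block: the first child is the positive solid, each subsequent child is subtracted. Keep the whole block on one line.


difference() { translate([350, 207, 0]) cube([3745, 136, 2689]); translate([1300, 207, 1467]) cube([1217, 136, 692]); }


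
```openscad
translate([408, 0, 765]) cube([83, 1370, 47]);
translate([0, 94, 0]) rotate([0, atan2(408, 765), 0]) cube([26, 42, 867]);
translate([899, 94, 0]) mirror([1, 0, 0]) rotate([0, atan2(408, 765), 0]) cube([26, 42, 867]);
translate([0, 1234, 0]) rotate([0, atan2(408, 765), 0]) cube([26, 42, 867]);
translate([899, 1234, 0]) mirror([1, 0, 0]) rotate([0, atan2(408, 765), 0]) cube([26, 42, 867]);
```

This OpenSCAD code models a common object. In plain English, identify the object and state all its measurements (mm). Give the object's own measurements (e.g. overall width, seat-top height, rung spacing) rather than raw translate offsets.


A sawhorse. A 83×1370×47 mm beam (x, y, z) sits on two A-frame leg pairs. Each pair is two raked legs of 26×42 mm section (42 mm along y) splaying symmetrically in x. Each leg rises 765 mm vertically over 408 mm of horizontal reach and is 867 mm long along its own axis. Every leg's outer bottom edge rests on the floor and its outer top edge meets a bottom edge of the beam — the left legs (tilting toward +x) meet the beam's −x bottom edge, the right legs (their mirror images, tilting toward −x) meet its +x bottom edge — so the leg tops tuck under the beam, the beam's underside is 765 mm above the floor, and the feet are 899 mm apart outside-to-outside with the beam centred between them. The two leg pairs are set in 94 mm from either end of the beam.


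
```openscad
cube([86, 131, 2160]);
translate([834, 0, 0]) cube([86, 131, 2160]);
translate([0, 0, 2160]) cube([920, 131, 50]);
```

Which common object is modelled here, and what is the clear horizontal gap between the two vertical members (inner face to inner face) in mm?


A door frame. The clear opening width is 748 mm.

Two 2160 mm tall posts with a header on top — a door frame. The left jamb is 86 mm wide at x = 0; the right jamb starts at x = 834. The clear opening is 834 − 86 = 748 mm.


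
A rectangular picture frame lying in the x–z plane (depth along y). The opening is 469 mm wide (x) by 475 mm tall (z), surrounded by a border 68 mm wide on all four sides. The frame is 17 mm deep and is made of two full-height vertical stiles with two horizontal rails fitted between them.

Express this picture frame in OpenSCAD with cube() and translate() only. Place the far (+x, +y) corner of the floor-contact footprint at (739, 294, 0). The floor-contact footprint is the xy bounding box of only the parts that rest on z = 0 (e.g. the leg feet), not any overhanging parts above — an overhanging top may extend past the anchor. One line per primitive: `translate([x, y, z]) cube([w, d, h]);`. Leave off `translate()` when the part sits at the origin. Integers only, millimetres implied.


translate([134, 277, 0]) cube([68, 17, 611]);
translate([671, 277, 0]) cube([68, 17, 611]);
translate([202, 277, 0]) cube([469, 17, 68]);
translate([202, 277, 543]) cube([469, 17, 68]);


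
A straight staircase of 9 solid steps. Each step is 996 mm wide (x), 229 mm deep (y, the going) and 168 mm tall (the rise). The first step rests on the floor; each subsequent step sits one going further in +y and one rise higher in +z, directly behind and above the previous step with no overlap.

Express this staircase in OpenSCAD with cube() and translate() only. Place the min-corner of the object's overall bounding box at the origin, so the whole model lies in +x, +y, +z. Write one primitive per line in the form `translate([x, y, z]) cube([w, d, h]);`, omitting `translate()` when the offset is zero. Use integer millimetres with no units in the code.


cube([996, 229, 168]);
translate([0, 229, 168]) cube([996, 229, 168]);
translate([0, 458, 336]) cube([996, 229, 168]);
translate([0, 687, 504]) cube([996, 229, 168]);
translate([0, 916, 672]) cube([996, 229, 168]);
translate([0, 1145, 840]) cube([996, 229, 168]);
translate([0, 1374, 1008]) cube([996, 229, 168]);
translate([0, 1603, 1176]) cube([996, 229, 168]);
translate([0, 1832, 1344]) cube([996, 229, 168]);


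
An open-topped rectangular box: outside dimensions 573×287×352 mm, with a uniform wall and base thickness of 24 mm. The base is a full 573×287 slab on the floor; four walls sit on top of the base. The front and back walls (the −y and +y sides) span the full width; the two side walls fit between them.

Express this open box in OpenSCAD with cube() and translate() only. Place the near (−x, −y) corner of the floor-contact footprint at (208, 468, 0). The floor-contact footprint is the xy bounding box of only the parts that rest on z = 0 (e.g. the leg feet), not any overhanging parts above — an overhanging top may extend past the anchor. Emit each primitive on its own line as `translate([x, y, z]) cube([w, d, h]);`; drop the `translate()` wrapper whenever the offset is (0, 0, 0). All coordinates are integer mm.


translate([208, 468, 0]) cube([573, 287, 24]);
translate([208, 468, 24]) cube([573, 24, 328]);
translate([208, 731, 24]) cube([573, 24, 328]);
translate([208, 492, 24]) cube([24, 239, 328]);
translate([757, 492, 24]) cube([24, 239, 328]);


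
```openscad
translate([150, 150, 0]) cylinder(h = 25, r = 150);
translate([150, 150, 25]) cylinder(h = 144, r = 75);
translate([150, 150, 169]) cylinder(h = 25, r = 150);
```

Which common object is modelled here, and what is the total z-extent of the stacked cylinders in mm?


A spool. The overall height is 194 mm.

Three coaxial cylinders, large–small–large — a spool. Two 25 mm flanges and a 144 mm core give 25 + 144 + 25 = 194 mm.


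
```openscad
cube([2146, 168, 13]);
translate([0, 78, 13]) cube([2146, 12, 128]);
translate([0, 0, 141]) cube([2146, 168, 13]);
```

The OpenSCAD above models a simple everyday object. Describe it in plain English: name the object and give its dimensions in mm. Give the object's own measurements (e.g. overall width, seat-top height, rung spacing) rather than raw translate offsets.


An I-beam lying along x, 2146 mm long. Overall section height 154 mm. Two flanges 168 mm wide (y) and 13 mm thick, one on the floor and one at the top; a web 12 mm thick runs between them, centred on the flange width.


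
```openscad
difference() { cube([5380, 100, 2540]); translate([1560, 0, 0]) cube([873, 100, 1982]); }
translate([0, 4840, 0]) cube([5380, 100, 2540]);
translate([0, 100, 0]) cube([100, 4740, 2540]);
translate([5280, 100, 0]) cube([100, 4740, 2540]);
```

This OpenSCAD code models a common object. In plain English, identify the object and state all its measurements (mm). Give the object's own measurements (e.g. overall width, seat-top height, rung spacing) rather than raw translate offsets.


A single room: four walls, each 2540 mm tall and 100 mm thick, enclosing an outside footprint 5380×4940 mm (x × y), no floor or roof. The front and back walls (−y and +y sides) run the full x-width; the side walls fit between their inner faces. A door opening 873 mm wide and 1982 mm tall is cut through the front wall from the floor up, its −x edge 1560 mm from the wall's −x end.


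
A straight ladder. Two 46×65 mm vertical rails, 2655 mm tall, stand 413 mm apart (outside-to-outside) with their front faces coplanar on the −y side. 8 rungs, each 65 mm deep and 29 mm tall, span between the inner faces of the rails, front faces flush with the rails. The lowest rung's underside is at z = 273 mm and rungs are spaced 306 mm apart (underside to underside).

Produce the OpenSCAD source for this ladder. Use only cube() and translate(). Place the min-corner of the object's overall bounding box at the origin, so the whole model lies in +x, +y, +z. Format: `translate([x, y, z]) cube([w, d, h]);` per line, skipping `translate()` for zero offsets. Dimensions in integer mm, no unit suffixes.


cube([46, 65, 2655]);
translate([367, 0, 0]) cube([46, 65, 2655]);
translate([46, 0, 273]) cube([321, 65, 29]);
translate([46, 0, 579]) cube([321, 65, 29]);
translate([46, 0, 885]) cube([321, 65, 29]);
translate([46, 0, 1191]) cube([321, 65, 29]);
translate([46, 0, 1497]) cube([321, 65, 29]);
translate([46, 0, 1803]) cube([321, 65, 29]);
translate([46, 0, 2109]) cube([321, 65, 29]);
translate([46, 0, 2415]) cube([321, 65, 29]);


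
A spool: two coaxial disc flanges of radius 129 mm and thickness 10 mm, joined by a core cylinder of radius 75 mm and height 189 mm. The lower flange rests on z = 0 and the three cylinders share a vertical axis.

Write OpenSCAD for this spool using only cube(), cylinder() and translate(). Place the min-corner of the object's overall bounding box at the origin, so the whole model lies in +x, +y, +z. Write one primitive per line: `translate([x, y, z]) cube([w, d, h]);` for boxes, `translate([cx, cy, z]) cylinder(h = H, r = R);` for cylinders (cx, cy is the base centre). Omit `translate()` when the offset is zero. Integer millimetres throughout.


translate([129, 129, 0]) cylinder(h = 10, r = 129);
translate([129, 129, 10]) cylinder(h = 189, r = 75);
translate([129, 129, 199]) cylinder(h = 10, r = 129);


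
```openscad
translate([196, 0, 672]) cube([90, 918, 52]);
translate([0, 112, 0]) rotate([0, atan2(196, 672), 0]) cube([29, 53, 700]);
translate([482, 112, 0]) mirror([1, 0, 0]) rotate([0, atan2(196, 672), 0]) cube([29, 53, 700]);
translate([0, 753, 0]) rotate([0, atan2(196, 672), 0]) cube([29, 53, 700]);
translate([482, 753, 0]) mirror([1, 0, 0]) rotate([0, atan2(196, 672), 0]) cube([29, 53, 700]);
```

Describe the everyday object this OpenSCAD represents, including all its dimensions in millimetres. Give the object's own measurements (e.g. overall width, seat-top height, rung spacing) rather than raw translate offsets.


A sawhorse. A 90×918×52 mm beam (x, y, z) sits on two A-frame leg pairs. Each pair is two raked legs of 29×53 mm section (53 mm along y) splaying symmetrically in x. Each leg rises 672 mm vertically over 196 mm of horizontal reach and is 700 mm long along its own axis. Every leg's outer bottom edge rests on the floor and its outer top edge meets a bottom edge of the beam — the left legs (tilting toward +x) meet the beam's −x bottom edge, the right legs (their mirror images, tilting toward −x) meet its +x bottom edge — so the leg tops tuck under the beam, the beam's underside is 672 mm above the floor, and the feet are 482 mm apart outside-to-outside with the beam centred between them. The two leg pairs are set in 112 mm from either end of the beam.


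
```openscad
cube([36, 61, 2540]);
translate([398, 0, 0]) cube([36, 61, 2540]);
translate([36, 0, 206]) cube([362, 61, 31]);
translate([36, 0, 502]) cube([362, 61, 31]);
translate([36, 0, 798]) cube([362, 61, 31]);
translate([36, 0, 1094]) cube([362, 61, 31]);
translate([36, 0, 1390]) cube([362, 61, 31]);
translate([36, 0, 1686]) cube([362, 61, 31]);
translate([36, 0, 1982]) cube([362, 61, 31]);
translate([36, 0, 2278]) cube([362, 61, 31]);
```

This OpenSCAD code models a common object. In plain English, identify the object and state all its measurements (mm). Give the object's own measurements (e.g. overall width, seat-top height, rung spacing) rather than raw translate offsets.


A straight ladder. Two 36×61 mm vertical rails, 2540 mm tall, stand 434 mm apart (outside-to-outside) with their front faces coplanar on the −y side. 8 rungs, each 61 mm deep and 31 mm tall, span between the inner faces of the rails, front faces flush with the rails. The lowest rung's underside is at z = 206 mm and rungs are spaced 296 mm apart (underside to underside).


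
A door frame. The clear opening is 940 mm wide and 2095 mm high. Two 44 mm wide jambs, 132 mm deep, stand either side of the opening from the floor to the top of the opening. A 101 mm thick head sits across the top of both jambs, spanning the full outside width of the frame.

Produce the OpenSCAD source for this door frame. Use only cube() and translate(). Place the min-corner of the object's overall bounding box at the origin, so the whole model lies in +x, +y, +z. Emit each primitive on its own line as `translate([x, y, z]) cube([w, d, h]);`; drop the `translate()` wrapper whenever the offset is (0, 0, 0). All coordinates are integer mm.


cube([44, 132, 2095]);
translate([984, 0, 0]) cube([44, 132, 2095]);
translate([0, 0, 2095]) cube([1028, 132, 101]);


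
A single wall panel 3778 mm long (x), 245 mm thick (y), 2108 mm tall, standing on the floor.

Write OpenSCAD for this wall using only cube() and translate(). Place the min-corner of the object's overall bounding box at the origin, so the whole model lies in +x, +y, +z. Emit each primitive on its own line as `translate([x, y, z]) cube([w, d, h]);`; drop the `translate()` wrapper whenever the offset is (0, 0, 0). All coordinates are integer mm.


cube([3778, 245, 2108]);


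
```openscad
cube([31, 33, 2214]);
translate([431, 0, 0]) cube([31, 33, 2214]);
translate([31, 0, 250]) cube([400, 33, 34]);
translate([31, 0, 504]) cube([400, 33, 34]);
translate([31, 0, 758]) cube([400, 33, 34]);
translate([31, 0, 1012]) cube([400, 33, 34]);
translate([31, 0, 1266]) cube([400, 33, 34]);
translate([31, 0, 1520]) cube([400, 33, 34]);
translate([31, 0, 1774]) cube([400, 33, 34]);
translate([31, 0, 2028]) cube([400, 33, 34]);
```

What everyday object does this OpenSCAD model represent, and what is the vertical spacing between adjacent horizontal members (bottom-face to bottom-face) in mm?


A ladder. The rung spacing is 254 mm.

Two tall 31×33 posts with 8 short bars between them — a ladder. Adjacent rungs sit at z = 250 and z = 504, so the spacing is 504 − 250 = 254 mm.


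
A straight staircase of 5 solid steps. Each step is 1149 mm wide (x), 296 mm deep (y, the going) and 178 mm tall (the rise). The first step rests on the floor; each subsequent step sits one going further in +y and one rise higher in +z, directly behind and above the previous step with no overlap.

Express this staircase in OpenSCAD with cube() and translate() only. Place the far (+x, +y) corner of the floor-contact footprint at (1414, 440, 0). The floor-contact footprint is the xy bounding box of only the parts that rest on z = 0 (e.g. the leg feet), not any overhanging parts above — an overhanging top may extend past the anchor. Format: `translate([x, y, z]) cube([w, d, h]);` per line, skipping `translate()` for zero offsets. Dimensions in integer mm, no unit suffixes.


translate([265, 144, 0]) cube([1149, 296, 178]);
translate([265, 440, 178]) cube([1149, 296, 178]);
translate([265, 736, 356]) cube([1149, 296, 178]);
translate([265, 1032, 534]) cube([1149, 296, 178]);
translate([265, 1328, 712]) cube([1149, 296, 178]);


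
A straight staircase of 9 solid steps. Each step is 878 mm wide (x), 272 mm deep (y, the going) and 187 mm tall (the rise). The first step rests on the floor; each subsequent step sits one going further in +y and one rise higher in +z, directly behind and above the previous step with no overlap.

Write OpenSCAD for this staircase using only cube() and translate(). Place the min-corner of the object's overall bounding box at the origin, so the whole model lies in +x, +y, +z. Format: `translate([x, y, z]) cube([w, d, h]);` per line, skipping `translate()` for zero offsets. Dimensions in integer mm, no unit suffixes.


cube([878, 272, 187]);
translate([0, 272, 187]) cube([878, 272, 187]);
translate([0, 544, 374]) cube([878, 272, 187]);
translate([0, 816, 561]) cube([878, 272, 187]);
translate([0, 1088, 748]) cube([878, 272, 187]);
translate([0, 1360, 935]) cube([878, 272, 187]);
translate([0, 1632, 1122]) cube([878, 272, 187]);
translate([0, 1904, 1309]) cube([878, 272, 187]);
translate([0, 2176, 1496]) cube([878, 272, 187]);


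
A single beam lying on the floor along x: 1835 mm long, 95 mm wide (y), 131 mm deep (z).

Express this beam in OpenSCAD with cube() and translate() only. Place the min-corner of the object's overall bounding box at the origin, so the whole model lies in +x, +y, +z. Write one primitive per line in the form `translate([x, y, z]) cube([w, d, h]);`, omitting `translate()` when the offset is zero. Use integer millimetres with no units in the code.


cube([1835, 95, 131]);


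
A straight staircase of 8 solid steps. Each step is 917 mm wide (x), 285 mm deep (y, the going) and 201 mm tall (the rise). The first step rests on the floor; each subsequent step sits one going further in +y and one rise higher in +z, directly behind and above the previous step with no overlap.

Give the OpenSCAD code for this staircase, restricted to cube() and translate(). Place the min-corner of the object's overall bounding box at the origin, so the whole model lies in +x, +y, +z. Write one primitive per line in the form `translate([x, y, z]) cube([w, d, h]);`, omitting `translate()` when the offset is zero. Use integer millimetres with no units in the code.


cube([917, 285, 201]);
translate([0, 285, 201]) cube([917, 285, 201]);
translate([0, 570, 402]) cube([917, 285, 201]);
translate([0, 855, 603]) cube([917, 285, 201]);
translate([0, 1140, 804]) cube([917, 285, 201]);
translate([0, 1425, 1005]) cube([917, 285, 201]);
translate([0, 1710, 1206]) cube([917, 285, 201]);
translate([0, 1995, 1407]) cube([917, 285, 201]);


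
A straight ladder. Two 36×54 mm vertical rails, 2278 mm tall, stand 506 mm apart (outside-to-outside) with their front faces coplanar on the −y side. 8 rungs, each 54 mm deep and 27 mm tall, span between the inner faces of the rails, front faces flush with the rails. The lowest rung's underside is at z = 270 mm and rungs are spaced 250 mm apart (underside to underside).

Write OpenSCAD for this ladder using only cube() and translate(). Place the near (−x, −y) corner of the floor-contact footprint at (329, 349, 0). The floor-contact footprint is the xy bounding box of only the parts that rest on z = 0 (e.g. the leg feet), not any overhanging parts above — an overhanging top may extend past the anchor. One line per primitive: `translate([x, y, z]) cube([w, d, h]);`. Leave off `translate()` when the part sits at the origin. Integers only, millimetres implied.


translate([329, 349, 0]) cube([36, 54, 2278]);
translate([799, 349, 0]) cube([36, 54, 2278]);
translate([365, 349, 270]) cube([434, 54, 27]);
translate([365, 349, 520]) cube([434, 54, 27]);
translate([365, 349, 770]) cube([434, 54, 27]);
translate([365, 349, 1020]) cube([434, 54, 27]);
translate([365, 349, 1270]) cube([434, 54, 27]);
translate([365, 349, 1520]) cube([434, 54, 27]);
translate([365, 349, 1770]) cube([434, 54, 27]);
translate([365, 349, 2020]) cube([434, 54, 27]);


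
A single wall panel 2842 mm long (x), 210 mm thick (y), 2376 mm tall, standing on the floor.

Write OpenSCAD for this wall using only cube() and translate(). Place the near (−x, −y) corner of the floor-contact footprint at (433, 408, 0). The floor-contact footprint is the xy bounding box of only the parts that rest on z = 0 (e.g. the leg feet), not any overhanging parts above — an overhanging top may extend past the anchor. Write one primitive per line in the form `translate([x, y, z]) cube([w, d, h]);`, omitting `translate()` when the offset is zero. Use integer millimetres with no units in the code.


translate([433, 408, 0]) cube([2842, 210, 2376]);


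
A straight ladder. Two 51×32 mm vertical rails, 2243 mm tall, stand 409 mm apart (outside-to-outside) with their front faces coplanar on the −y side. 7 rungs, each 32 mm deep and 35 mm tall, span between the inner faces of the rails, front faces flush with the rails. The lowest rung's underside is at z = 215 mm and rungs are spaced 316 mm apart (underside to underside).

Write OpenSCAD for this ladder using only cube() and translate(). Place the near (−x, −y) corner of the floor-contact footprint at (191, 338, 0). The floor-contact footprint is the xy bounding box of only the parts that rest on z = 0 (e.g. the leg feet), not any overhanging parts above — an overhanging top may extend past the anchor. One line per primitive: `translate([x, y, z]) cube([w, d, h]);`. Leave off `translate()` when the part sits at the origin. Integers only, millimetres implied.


translate([191, 338, 0]) cube([51, 32, 2243]);
translate([549, 338, 0]) cube([51, 32, 2243]);
translate([242, 338, 215]) cube([307, 32, 35]);
translate([242, 338, 531]) cube([307, 32, 35]);
translate([242, 338, 847]) cube([307, 32, 35]);
translate([242, 338, 1163]) cube([307, 32, 35]);
translate([242, 338, 1479]) cube([307, 32, 35]);
translate([242, 338, 1795]) cube([307, 32, 35]);
translate([242, 338, 2111]) cube([307, 32, 35]);


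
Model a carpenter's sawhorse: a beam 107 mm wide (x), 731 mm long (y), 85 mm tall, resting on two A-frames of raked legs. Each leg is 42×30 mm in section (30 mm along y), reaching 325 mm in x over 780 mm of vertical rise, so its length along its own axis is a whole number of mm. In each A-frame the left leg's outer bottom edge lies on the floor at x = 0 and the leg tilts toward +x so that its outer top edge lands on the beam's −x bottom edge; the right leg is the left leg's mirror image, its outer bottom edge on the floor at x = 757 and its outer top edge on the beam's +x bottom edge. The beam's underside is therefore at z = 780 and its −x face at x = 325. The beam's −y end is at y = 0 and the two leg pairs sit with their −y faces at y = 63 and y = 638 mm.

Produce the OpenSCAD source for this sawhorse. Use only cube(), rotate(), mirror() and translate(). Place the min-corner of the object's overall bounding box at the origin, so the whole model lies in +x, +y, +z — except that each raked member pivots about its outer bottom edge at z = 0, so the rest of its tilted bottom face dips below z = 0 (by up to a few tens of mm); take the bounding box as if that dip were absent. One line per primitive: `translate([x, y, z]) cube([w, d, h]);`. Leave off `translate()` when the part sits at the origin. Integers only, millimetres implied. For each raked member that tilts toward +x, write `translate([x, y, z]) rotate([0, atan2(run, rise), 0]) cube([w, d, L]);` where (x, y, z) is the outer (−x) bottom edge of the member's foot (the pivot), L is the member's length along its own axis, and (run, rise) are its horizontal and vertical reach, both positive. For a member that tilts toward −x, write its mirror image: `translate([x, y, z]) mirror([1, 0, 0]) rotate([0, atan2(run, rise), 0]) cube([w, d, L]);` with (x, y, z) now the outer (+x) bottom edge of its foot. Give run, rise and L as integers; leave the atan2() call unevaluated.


// leg length = √(325² + 780²) = 845
// right-leg outer foot x = 2·325 + 107 = 757
// beam min-corner = (325, 0, 780)
translate([325, 0, 780]) cube([107, 731, 85]);
translate([0, 63, 0]) rotate([0, atan2(325, 780), 0]) cube([42, 30, 845]);
translate([757, 63, 0]) mirror([1, 0, 0]) rotate([0, atan2(325, 780), 0]) cube([42, 30, 845]);
translate([0, 638, 0]) rotate([0, atan2(325, 780), 0]) cube([42, 30, 845]);
translate([757, 638, 0]) mirror([1, 0, 0]) rotate([0, atan2(325, 780), 0]) cube([42, 30, 845]);


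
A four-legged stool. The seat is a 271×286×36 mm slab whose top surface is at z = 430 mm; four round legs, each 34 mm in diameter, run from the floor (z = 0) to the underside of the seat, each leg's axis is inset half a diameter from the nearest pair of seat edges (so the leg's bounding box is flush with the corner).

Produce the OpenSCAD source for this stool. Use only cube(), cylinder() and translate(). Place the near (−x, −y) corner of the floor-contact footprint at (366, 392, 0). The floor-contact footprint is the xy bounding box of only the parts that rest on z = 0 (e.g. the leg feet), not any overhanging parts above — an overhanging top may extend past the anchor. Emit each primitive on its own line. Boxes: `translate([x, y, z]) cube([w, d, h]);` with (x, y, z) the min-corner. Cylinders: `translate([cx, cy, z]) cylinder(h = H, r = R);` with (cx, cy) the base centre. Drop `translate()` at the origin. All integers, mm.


translate([366, 392, 394]) cube([271, 286, 36]);
translate([383, 409, 0]) cylinder(h = 394, r = 17);
translate([620, 409, 0]) cylinder(h = 394, r = 17);
translate([383, 661, 0]) cylinder(h = 394, r = 17);
translate([620, 661, 0]) cylinder(h = 394, r = 17);
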